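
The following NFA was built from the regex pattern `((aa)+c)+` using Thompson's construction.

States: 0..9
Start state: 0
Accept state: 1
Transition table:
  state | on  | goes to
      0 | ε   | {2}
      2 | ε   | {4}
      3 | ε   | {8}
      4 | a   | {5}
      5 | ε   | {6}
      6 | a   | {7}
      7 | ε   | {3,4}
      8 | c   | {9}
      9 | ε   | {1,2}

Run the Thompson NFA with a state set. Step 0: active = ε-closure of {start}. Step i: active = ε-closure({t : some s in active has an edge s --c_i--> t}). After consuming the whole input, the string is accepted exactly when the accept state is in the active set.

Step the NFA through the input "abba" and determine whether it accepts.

Answer: REJECT

Trace:
start: ε-closure({0}) = {0,2,4}
'a' @ 1: {5,6}
'b' @ 2: {}  — state set empty
rest 'ba' ignored (set empty)
end set {} — state 1 not in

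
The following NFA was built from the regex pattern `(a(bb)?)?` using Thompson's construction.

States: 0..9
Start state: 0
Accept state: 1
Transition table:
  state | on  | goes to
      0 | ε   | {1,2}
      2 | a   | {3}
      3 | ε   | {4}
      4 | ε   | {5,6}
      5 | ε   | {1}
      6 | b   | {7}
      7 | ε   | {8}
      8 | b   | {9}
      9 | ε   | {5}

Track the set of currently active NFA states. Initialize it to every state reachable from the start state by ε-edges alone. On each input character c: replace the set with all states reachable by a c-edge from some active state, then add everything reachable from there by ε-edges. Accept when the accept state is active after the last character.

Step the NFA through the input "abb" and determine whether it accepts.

S₀ = ε-closure({0}) = {0,1,2}
'a' @ 1: {1,3,4,5,6}  [accepting]
'b' @ 2: {7,8}
'b' @ 3: {1,5,9}  [accepting]
end set {1,5,9} — state 1 in

Answer: ACCEPT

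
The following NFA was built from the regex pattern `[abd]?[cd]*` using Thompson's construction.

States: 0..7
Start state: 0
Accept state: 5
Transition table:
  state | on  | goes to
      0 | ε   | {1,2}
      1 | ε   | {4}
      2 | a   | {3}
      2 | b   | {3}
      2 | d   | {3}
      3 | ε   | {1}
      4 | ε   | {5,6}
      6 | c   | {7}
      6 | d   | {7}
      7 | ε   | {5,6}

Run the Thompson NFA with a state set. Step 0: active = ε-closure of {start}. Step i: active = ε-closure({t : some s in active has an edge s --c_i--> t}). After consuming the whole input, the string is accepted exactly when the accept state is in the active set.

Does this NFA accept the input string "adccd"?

S₀ = ε-closure({0}) = {0,1,2,4,5,6}
'a' @ 1: {1,3,4,5,6}  [accepting]
'd' @ 2: {5,6,7}  [accepting]
'c' @ 3: {5,6,7}  [accepting]
'c' @ 4: {5,6,7}  [accepting]
'd' @ 5: {5,6,7}  [accepting]
end set {5,6,7} — state 5 in

Answer: ACCEPT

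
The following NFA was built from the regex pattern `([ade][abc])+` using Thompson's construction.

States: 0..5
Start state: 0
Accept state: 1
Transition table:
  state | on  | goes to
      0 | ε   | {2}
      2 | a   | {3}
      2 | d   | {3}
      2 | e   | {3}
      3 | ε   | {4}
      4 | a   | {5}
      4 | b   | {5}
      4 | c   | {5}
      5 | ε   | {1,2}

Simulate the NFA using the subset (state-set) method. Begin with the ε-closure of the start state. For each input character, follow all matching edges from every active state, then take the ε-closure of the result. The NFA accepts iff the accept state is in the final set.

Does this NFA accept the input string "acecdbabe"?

S₀ = ε-closure({0}) = {0,2}
'a' @ 1: {3,4}
'c' @ 2: {1,2,5}  (accept∈set)
'e' @ 3: {3,4}
'c' @ 4: {1,2,5}  (accept∈set)
'd' @ 5: {3,4}
'b' @ 6: {1,2,5}  (accept∈set)
'a' @ 7: {3,4}
'b' @ 8: {1,2,5}  (accept∈set)
'e' @ 9: {3,4}
end set {3,4} — state 1 not in

Answer: REJECT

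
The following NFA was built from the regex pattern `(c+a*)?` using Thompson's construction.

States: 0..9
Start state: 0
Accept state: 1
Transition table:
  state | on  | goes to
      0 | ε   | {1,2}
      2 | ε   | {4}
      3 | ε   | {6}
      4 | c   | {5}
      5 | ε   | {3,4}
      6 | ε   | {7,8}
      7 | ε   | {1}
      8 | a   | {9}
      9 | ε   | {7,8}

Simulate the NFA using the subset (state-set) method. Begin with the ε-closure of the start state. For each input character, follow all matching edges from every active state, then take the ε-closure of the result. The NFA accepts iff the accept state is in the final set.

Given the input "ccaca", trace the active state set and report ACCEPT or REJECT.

Answer: REJECT

Steps:
S₀ = ε-closure({0}) = {0,1,2,4}
'c' @ 1: {1,3,4,5,6,7,8}  (accept∈set)
'c' @ 2: {1,3,4,5,6,7,8}  (accept∈set)
'a' @ 3: {1,7,8,9}  (accept∈set)
'c' @ 4: {}  — no active states
rest 'a' ignored (set empty)
final: {}; accept 1 not in set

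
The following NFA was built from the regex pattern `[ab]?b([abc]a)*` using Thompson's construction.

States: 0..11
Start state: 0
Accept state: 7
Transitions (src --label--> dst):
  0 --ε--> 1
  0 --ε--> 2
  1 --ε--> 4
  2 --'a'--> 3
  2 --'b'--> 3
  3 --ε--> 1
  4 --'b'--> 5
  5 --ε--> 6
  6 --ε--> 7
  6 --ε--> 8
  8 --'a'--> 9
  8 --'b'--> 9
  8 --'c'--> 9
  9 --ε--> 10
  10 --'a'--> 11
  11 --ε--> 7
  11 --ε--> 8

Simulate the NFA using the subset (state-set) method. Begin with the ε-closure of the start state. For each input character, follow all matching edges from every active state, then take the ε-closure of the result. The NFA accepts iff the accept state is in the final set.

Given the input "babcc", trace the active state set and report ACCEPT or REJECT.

Answer: REJECT

Derivation:
S₀ = ε-closure({0}) = {0,1,2,4}
'b' @ 1: {1,3,4,5,6,7,8}  [accepting]
'a' @ 2: {9,10}
'b' @ 3: {}  — state set empty
rest 'cc' ignored (set empty)
after full input: {}  (accept=7 not in)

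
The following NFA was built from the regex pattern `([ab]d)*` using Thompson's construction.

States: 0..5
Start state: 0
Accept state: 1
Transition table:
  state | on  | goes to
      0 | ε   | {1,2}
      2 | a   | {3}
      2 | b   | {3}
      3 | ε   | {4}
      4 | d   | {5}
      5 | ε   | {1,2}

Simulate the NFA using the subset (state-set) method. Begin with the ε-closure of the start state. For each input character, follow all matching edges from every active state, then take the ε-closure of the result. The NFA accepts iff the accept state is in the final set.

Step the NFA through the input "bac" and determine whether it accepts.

S₀ = ε-closure({0}) = {0,1,2}
'b' @ 1: {3,4}
'a' @ 2: {}  — dead — no transitions
rest 'c' ignored (set empty)
final: {}; accept 1 not in set

Answer: REJECT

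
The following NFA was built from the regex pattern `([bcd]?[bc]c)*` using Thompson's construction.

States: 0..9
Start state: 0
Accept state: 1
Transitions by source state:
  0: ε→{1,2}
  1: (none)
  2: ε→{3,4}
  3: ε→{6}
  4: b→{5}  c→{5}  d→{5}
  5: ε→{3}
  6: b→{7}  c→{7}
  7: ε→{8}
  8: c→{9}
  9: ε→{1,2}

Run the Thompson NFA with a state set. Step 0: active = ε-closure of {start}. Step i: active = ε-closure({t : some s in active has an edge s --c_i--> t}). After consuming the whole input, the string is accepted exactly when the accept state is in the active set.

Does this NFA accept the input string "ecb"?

initial (ε-close {0}): {0,1,2,3,4,6}
'e' @ 1: {}  — dead — no transitions
rest 'cb' ignored (set empty)
end set {} — state 1 not in

Answer: REJECT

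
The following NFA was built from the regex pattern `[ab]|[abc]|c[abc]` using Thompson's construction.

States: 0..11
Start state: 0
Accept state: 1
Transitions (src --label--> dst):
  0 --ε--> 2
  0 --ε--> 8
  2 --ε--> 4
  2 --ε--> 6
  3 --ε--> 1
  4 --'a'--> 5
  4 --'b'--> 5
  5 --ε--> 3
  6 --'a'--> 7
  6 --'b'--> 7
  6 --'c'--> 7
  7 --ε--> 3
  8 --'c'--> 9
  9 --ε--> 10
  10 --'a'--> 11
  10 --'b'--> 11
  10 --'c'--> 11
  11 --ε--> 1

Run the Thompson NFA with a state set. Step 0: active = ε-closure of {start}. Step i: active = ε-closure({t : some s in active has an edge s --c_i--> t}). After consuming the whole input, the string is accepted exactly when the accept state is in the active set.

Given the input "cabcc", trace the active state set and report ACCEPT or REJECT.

Answer: REJECT

Steps:
start: ε-closure({0}) = {0,2,4,6,8}
'c' @ 1: {1,3,7,9,10}  ✓accept
'a' @ 2: {1,11}  ✓accept
'b' @ 3: {}  — dead — no transitions
rest 'cc' ignored (set empty)
end set {} — state 1 not in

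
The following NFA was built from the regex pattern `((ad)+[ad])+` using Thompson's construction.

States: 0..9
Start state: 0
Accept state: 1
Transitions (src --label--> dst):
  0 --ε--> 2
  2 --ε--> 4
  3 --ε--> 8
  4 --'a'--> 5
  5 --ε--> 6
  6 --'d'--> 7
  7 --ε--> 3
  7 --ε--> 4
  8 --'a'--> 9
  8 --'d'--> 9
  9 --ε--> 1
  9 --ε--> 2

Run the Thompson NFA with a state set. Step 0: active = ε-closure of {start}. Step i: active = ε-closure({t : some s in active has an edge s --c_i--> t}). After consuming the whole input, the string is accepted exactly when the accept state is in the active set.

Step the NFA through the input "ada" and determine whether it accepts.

S₀ = ε-closure({0}) = {0,2,4}
'a' @ 1: {5,6}
'd' @ 2: {3,4,7,8}
'a' @ 3: {1,2,4,5,6,9}  ✓accept
final: {1,2,4,5,6,9}; accept 1 in set

Answer: ACCEPT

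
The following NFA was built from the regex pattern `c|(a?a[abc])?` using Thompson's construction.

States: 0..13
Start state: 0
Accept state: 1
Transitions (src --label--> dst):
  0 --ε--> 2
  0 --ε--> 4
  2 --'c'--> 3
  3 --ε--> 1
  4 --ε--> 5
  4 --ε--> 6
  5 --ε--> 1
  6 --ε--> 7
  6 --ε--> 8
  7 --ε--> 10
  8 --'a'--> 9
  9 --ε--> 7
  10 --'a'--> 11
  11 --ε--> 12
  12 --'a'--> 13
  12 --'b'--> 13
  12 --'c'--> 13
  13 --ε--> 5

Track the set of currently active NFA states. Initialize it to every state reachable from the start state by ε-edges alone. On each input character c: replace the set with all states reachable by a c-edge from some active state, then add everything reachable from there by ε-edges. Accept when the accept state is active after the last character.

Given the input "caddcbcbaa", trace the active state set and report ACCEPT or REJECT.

initial (ε-close {0}): {0,1,2,4,5,6,7,8,10}
'c' @ 1: {1,3}  ✓accept
'a' @ 2: {}  — state set empty
rest 'ddcbcbaa' ignored (set empty)
final: {}; accept 1 not in set

Answer: REJECT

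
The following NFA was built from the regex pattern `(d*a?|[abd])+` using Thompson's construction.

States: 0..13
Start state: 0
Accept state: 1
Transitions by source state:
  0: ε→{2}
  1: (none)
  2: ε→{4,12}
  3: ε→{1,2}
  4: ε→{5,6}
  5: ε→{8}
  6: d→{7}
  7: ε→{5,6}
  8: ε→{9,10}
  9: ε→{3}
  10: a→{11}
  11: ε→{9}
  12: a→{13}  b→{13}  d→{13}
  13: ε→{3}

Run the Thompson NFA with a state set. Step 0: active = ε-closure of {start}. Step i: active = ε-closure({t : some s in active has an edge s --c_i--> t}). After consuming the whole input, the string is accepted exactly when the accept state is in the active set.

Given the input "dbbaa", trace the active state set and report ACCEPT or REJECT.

Answer: ACCEPT

Derivation:
S₀ = ε-closure({0}) = {0,1,2,3,4,5,6,8,9,10,12}
'd' @ 1: {1,2,3,4,5,6,7,8,9,10,12,13}  [accepting]
'b' @ 2: {1,2,3,4,5,6,8,9,10,12,13}  [accepting]
'b' @ 3: {1,2,3,4,5,6,8,9,10,12,13}  [accepting]
'a' @ 4: {1,2,3,4,5,6,8,9,10,11,12,13}  [accepting]
'a' @ 5: {1,2,3,4,5,6,8,9,10,11,12,13}  [accepting]
end set {1,2,3,4,5,6,8,9,10,11,12,13} — state 1 in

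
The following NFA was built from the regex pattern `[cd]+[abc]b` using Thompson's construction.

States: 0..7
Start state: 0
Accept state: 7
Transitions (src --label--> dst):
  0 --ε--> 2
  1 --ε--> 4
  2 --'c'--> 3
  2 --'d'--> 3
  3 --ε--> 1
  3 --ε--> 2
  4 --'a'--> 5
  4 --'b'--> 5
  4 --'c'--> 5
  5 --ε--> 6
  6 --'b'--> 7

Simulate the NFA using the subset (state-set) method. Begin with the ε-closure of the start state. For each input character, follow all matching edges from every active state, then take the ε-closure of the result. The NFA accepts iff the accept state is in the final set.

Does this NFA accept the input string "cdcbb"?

initial (ε-close {0}): {0,2}
'c' @ 1: {1,2,3,4}
'd' @ 2: {1,2,3,4}
'c' @ 3: {1,2,3,4,5,6}
'b' @ 4: {5,6,7}  [accepting]
'b' @ 5: {7}  [accepting]
final: {7}; accept 7 in set

Answer: ACCEPT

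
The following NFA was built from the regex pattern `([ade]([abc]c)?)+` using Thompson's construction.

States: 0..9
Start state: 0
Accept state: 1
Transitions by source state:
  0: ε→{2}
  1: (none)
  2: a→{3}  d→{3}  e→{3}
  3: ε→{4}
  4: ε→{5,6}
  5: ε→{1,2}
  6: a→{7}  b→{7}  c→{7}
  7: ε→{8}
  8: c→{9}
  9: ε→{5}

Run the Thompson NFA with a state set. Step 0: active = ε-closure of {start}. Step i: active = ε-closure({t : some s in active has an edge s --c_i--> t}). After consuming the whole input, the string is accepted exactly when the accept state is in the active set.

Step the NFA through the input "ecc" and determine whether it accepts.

initial (ε-close {0}): {0,2}
'e' @ 1: {1,2,3,4,5,6}  ✓accept
'c' @ 2: {7,8}
'c' @ 3: {1,2,5,9}  ✓accept
end set {1,2,5,9} — state 1 in

Answer: ACCEPT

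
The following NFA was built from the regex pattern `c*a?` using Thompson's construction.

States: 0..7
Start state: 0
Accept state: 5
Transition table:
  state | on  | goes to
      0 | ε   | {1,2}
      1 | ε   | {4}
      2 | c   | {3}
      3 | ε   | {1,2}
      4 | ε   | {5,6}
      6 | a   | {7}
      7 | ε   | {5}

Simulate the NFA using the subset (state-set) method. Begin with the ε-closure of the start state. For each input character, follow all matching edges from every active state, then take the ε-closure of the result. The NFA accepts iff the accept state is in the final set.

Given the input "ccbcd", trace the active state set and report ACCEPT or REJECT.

start: ε-closure({0}) = {0,1,2,4,5,6}
'c' @ 1: {1,2,3,4,5,6}  (accept∈set)
'c' @ 2: {1,2,3,4,5,6}  (accept∈set)
'b' @ 3: {}  — no active states
rest 'cd' ignored (set empty)
after full input: {}  (accept=5 not in)

Answer: REJECT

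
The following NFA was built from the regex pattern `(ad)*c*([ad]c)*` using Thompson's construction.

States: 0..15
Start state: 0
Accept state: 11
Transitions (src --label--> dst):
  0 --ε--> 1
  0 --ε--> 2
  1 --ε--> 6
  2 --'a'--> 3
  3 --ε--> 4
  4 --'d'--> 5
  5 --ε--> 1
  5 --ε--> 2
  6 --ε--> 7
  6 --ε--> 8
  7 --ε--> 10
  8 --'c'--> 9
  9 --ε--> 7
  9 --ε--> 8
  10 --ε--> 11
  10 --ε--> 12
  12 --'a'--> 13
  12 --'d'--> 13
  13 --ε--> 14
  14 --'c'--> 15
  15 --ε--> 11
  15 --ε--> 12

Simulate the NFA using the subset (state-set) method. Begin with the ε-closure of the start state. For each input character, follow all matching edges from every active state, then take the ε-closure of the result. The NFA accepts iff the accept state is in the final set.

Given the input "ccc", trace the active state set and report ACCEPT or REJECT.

Answer: ACCEPT

Steps:
initial (ε-close {0}): {0,1,2,6,7,8,10,11,12}
'c' @ 1: {7,8,9,10,11,12}  [accepting]
'c' @ 2: {7,8,9,10,11,12}  [accepting]
'c' @ 3: {7,8,9,10,11,12}  [accepting]
end set {7,8,9,10,11,12} — state 11 in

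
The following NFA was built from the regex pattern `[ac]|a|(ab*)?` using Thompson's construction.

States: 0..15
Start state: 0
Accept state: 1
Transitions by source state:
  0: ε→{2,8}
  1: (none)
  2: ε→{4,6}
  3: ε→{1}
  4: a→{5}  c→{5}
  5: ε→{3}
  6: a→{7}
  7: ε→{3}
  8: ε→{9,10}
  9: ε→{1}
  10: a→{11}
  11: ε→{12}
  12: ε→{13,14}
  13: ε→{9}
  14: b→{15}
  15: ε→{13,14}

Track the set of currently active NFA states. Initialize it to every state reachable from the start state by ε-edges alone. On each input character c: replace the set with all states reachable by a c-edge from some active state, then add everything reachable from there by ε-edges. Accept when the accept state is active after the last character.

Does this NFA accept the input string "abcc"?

Answer: REJECT

Steps:
initial (ε-close {0}): {0,1,2,4,6,8,9,10}
'a' @ 1: {1,3,5,7,9,11,12,13,14}  (accept∈set)
'b' @ 2: {1,9,13,14,15}  (accept∈set)
'c' @ 3: {}  — dead — no transitions
rest 'c' ignored (set empty)
end set {} — state 1 not in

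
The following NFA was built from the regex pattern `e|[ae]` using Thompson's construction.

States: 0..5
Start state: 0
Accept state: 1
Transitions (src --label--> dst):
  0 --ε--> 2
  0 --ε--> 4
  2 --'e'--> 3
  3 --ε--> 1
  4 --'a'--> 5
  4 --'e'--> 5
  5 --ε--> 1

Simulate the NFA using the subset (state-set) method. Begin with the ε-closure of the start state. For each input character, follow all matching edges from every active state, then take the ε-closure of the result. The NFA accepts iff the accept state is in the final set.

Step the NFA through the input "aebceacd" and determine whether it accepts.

Answer: REJECT

Steps:
start: ε-closure({0}) = {0,2,4}
'a' @ 1: {1,5}  (accept∈set)
'e' @ 2: {}  — state set empty
rest 'bceacd' ignored (set empty)
after full input: {}  (accept=1 not in)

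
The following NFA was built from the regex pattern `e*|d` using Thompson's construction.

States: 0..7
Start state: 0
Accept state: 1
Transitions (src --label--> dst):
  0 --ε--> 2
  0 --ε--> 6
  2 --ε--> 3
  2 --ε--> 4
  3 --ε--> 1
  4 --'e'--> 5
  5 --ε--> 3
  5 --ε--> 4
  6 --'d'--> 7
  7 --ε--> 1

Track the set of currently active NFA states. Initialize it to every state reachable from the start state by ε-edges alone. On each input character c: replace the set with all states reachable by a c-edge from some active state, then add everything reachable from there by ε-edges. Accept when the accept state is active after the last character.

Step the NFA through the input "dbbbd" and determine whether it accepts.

Answer: REJECT

Derivation:
start: ε-closure({0}) = {0,1,2,3,4,6}
'd' @ 1: {1,7}  [accepting]
'b' @ 2: {}  — dead — no transitions
rest 'bbd' ignored (set empty)
final: {}; accept 1 not in set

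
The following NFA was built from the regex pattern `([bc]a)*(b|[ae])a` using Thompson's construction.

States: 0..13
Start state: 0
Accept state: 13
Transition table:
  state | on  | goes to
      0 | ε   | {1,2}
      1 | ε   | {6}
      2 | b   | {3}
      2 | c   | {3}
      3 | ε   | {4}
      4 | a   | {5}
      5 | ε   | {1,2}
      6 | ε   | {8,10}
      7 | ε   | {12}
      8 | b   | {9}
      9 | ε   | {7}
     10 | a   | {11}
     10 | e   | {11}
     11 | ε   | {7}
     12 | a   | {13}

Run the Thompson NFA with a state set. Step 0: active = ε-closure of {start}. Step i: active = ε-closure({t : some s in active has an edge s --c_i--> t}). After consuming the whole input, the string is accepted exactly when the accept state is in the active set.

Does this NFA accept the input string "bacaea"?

initial (ε-close {0}): {0,1,2,6,8,10}
'b' @ 1: {3,4,7,9,12}
'a' @ 2: {1,2,5,6,8,10,13}  (accept∈set)
'c' @ 3: {3,4}
'a' @ 4: {1,2,5,6,8,10}
'e' @ 5: {7,11,12}
'a' @ 6: {13}  (accept∈set)
after full input: {13}  (accept=13 in)

Answer: ACCEPT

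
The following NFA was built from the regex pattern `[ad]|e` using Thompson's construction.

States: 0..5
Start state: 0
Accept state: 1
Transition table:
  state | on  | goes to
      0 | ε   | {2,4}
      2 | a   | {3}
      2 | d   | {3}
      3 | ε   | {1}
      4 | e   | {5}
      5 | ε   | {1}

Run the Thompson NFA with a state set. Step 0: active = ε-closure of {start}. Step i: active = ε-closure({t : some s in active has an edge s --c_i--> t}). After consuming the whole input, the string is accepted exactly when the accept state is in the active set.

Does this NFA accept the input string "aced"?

Answer: REJECT

Steps:
S₀ = ε-closure({0}) = {0,2,4}
'a' @ 1: {1,3}  [accepting]
'c' @ 2: {}  — state set empty
rest 'ed' ignored (set empty)
after full input: {}  (accept=1 not in)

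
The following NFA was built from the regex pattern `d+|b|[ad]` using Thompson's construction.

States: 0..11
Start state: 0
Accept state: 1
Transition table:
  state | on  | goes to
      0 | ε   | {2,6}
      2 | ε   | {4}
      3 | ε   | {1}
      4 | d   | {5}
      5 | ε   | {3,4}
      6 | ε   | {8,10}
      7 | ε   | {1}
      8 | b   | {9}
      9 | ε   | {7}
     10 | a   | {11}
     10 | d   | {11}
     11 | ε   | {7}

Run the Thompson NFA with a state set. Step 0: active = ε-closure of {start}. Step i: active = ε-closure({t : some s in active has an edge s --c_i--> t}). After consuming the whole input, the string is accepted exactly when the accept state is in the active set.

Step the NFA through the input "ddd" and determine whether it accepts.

initial (ε-close {0}): {0,2,4,6,8,10}
'd' @ 1: {1,3,4,5,7,11}  [accepting]
'd' @ 2: {1,3,4,5}  [accepting]
'd' @ 3: {1,3,4,5}  [accepting]
after full input: {1,3,4,5}  (accept=1 in)

Answer: ACCEPT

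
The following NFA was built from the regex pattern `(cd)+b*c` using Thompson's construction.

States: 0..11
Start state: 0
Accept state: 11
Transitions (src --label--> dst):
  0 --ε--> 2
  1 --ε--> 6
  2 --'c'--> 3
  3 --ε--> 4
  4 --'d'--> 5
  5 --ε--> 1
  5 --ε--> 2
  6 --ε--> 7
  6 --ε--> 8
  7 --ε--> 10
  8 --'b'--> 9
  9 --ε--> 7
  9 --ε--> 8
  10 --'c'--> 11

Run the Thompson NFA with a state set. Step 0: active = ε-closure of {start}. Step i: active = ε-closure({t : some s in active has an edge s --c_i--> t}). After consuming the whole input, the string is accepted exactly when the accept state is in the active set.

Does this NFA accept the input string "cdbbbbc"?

Answer: ACCEPT

Steps:
start: ε-closure({0}) = {0,2}
'c' @ 1: {3,4}
'd' @ 2: {1,2,5,6,7,8,10}
'b' @ 3: {7,8,9,10}
'b' @ 4: {7,8,9,10}
'b' @ 5: {7,8,9,10}
'b' @ 6: {7,8,9,10}
'c' @ 7: {11}  ✓accept
end set {11} — state 11 in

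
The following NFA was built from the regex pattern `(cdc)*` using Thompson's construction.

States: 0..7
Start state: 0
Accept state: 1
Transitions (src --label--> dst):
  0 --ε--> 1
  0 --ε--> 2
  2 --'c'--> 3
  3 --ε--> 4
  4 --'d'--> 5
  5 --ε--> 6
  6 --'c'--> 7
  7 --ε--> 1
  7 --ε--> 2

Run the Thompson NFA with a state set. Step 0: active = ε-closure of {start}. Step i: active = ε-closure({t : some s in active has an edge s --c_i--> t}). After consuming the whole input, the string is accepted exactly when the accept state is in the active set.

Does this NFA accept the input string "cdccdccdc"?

Answer: ACCEPT

Steps:
S₀ = ε-closure({0}) = {0,1,2}
'c' @ 1: {3,4}
'd' @ 2: {5,6}
'c' @ 3: {1,2,7}  [accepting]
'c' @ 4: {3,4}
'd' @ 5: {5,6}
'c' @ 6: {1,2,7}  [accepting]
'c' @ 7: {3,4}
'd' @ 8: {5,6}
'c' @ 9: {1,2,7}  [accepting]
final: {1,2,7}; accept 1 in set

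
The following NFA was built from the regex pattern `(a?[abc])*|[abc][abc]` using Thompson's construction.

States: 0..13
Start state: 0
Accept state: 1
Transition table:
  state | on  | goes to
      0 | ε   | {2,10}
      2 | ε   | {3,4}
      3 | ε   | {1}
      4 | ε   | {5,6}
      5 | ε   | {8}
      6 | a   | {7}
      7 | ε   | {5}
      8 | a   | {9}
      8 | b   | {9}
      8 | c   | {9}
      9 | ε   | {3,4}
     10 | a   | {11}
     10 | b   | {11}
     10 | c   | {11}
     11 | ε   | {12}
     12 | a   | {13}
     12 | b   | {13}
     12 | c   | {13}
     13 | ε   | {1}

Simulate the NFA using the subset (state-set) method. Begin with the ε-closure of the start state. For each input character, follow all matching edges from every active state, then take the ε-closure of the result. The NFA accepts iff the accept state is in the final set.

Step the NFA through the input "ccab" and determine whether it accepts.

Answer: ACCEPT

Steps:
S₀ = ε-closure({0}) = {0,1,2,3,4,5,6,8,10}
'c' @ 1: {1,3,4,5,6,8,9,11,12}  [accepting]
'c' @ 2: {1,3,4,5,6,8,9,13}  [accepting]
'a' @ 3: {1,3,4,5,6,7,8,9}  [accepting]
'b' @ 4: {1,3,4,5,6,8,9}  [accepting]
end set {1,3,4,5,6,8,9} — state 1 in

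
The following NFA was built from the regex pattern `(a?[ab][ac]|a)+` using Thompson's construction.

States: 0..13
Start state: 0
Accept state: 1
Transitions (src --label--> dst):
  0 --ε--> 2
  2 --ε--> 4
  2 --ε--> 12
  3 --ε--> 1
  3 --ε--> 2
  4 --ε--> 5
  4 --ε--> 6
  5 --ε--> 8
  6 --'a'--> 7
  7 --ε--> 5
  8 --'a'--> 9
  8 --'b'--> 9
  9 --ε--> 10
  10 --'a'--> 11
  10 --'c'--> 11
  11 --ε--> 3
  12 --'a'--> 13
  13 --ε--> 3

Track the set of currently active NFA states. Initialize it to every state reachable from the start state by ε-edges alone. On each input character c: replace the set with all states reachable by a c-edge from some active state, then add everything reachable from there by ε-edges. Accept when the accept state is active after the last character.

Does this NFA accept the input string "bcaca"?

Answer: ACCEPT

Trace:
start: ε-closure({0}) = {0,2,4,5,6,8,12}
'b' @ 1: {9,10}
'c' @ 2: {1,2,3,4,5,6,8,11,12}  (accept∈set)
'a' @ 3: {1,2,3,4,5,6,7,8,9,10,12,13}  (accept∈set)
'c' @ 4: {1,2,3,4,5,6,8,11,12}  (accept∈set)
'a' @ 5: {1,2,3,4,5,6,7,8,9,10,12,13}  (accept∈set)
after full input: {1,2,3,4,5,6,7,8,9,10,12,13}  (accept=1 in)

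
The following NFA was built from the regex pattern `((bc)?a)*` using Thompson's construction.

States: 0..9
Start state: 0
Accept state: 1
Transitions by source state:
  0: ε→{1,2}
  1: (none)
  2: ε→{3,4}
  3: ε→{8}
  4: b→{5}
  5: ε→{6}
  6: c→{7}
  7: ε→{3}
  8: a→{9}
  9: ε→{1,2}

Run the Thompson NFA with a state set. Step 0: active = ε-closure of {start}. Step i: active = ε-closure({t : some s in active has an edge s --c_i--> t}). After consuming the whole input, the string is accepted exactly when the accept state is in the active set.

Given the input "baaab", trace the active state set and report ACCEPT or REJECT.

Answer: REJECT

Trace:
initial (ε-close {0}): {0,1,2,3,4,8}
'b' @ 1: {5,6}
'a' @ 2: {}  — state set empty
rest 'aab' ignored (set empty)
end set {} — state 1 not in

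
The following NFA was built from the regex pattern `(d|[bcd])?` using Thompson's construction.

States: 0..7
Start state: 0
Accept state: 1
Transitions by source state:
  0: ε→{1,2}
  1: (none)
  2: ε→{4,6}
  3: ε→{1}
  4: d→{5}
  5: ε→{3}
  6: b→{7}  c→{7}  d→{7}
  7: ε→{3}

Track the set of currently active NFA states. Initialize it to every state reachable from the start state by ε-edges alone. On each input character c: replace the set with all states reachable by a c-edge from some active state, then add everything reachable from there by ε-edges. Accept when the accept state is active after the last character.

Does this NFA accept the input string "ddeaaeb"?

initial (ε-close {0}): {0,1,2,4,6}
'd' @ 1: {1,3,5,7}  (accept∈set)
'd' @ 2: {}  — state set empty
rest 'eaaeb' ignored (set empty)
final: {}; accept 1 not in set

Answer: REJECT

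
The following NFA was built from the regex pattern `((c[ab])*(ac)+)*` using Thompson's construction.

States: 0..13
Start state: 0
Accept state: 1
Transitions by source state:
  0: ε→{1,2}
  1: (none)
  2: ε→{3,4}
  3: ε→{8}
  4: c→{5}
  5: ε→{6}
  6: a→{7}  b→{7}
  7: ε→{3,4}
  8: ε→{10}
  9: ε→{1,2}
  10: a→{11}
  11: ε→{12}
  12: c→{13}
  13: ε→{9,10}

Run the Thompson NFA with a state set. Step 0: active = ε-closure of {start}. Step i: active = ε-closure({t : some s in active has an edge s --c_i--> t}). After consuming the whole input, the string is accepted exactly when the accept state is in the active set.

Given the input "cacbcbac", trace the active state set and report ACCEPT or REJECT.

initial (ε-close {0}): {0,1,2,3,4,8,10}
'c' @ 1: {5,6}
'a' @ 2: {3,4,7,8,10}
'c' @ 3: {5,6}
'b' @ 4: {3,4,7,8,10}
'c' @ 5: {5,6}
'b' @ 6: {3,4,7,8,10}
'a' @ 7: {11,12}
'c' @ 8: {1,2,3,4,8,9,10,13}  [accepting]
final: {1,2,3,4,8,9,10,13}; accept 1 in set

Answer: ACCEPT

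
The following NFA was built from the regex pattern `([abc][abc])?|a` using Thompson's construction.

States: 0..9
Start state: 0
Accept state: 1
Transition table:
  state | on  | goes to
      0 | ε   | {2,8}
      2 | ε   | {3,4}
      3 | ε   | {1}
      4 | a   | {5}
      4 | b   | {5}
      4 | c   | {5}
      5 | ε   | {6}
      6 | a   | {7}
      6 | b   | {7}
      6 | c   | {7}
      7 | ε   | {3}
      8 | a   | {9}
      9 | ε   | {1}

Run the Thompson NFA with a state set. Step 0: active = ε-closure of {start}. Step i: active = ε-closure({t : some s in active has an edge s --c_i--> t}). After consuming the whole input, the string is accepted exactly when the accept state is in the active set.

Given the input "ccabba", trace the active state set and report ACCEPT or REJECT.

Answer: REJECT

Trace:
start: ε-closure({0}) = {0,1,2,3,4,8}
'c' @ 1: {5,6}
'c' @ 2: {1,3,7}  ✓accept
'a' @ 3: {}  — dead — no transitions
rest 'bba' ignored (set empty)
final: {}; accept 1 not in set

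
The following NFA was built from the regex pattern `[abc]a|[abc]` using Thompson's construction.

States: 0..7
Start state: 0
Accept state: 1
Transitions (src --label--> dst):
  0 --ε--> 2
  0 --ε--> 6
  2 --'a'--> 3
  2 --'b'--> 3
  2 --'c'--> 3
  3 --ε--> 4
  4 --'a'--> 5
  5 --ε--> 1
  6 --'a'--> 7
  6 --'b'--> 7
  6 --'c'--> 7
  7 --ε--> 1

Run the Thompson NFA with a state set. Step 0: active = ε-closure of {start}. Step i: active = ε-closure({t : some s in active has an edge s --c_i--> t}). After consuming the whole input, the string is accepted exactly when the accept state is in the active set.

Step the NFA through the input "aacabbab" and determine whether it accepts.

S₀ = ε-closure({0}) = {0,2,6}
'a' @ 1: {1,3,4,7}  [accepting]
'a' @ 2: {1,5}  [accepting]
'c' @ 3: {}  — no active states
rest 'abbab' ignored (set empty)
final: {}; accept 1 not in set

Answer: REJECT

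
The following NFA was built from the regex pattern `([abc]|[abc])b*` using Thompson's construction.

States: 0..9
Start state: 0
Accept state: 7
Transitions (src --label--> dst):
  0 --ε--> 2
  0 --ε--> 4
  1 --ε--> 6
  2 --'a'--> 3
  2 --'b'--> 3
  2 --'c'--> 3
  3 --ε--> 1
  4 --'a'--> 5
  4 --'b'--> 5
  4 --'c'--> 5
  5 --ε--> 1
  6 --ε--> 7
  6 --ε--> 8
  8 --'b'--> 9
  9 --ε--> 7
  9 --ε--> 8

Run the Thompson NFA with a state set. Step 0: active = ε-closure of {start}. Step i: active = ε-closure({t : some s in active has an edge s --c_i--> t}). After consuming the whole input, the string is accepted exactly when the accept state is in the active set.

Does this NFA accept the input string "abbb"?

initial (ε-close {0}): {0,2,4}
'a' @ 1: {1,3,5,6,7,8}  ✓accept
'b' @ 2: {7,8,9}  ✓accept
'b' @ 3: {7,8,9}  ✓accept
'b' @ 4: {7,8,9}  ✓accept
after full input: {7,8,9}  (accept=7 in)

Answer: ACCEPT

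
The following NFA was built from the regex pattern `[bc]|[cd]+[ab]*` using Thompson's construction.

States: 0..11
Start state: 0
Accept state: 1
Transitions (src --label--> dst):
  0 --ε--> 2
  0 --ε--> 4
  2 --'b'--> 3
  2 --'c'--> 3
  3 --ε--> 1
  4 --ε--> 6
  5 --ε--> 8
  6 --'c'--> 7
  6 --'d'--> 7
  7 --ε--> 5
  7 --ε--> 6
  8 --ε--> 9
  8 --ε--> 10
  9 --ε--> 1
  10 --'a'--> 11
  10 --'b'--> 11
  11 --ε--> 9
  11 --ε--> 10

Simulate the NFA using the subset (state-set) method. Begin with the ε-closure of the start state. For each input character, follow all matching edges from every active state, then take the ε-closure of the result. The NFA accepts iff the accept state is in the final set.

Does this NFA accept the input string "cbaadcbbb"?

Answer: REJECT

Trace:
initial (ε-close {0}): {0,2,4,6}
'c' @ 1: {1,3,5,6,7,8,9,10}  (accept∈set)
'b' @ 2: {1,9,10,11}  (accept∈set)
'a' @ 3: {1,9,10,11}  (accept∈set)
'a' @ 4: {1,9,10,11}  (accept∈set)
'd' @ 5: {}  — state set empty
rest 'cbbb' ignored (set empty)
final: {}; accept 1 not in set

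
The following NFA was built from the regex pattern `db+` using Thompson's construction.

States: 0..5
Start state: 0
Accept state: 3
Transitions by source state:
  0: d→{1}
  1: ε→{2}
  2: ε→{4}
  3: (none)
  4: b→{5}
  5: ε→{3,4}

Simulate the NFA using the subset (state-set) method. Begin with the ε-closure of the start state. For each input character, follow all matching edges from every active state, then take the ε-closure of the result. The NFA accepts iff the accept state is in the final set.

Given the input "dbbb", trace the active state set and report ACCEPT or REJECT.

Answer: ACCEPT

Derivation:
initial (ε-close {0}): {0}
'd' @ 1: {1,2,4}
'b' @ 2: {3,4,5}  [accepting]
'b' @ 3: {3,4,5}  [accepting]
'b' @ 4: {3,4,5}  [accepting]
end set {3,4,5} — state 3 in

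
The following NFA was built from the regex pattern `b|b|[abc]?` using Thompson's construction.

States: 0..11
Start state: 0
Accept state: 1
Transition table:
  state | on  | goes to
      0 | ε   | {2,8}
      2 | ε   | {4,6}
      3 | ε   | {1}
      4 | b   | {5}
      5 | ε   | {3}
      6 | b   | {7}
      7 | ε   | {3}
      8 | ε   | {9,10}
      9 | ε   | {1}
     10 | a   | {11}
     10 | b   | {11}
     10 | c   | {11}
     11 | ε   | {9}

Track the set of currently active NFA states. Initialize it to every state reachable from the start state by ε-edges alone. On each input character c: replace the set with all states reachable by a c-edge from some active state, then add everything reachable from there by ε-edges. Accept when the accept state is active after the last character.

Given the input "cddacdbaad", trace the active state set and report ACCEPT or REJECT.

Answer: REJECT

Trace:
initial (ε-close {0}): {0,1,2,4,6,8,9,10}
'c' @ 1: {1,9,11}  [accepting]
'd' @ 2: {}  — state set empty
rest 'dacdbaad' ignored (set empty)
end set {} — state 1 not in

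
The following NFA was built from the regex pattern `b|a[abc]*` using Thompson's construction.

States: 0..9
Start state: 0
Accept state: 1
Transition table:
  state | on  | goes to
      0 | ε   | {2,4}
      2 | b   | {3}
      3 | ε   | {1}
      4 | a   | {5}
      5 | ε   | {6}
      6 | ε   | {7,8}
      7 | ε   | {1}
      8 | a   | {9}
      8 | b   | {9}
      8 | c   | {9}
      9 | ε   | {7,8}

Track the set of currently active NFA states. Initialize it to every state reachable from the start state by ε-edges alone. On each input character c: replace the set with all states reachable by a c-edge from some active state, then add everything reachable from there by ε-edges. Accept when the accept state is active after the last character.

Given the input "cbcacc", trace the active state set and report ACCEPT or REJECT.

Answer: REJECT

Trace:
S₀ = ε-closure({0}) = {0,2,4}
'c' @ 1: {}  — dead — no transitions
rest 'bcacc' ignored (set empty)
after full input: {}  (accept=1 not in)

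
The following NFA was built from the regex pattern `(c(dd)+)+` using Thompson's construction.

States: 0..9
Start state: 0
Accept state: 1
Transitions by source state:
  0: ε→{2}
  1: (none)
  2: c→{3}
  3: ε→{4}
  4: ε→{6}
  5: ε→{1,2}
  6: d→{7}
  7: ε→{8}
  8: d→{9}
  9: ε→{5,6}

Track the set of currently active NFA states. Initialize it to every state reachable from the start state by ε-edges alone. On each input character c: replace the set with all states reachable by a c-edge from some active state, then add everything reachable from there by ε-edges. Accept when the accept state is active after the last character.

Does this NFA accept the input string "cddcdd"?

Answer: ACCEPT

Trace:
initial (ε-close {0}): {0,2}
'c' @ 1: {3,4,6}
'd' @ 2: {7,8}
'd' @ 3: {1,2,5,6,9}  ✓accept
'c' @ 4: {3,4,6}
'd' @ 5: {7,8}
'd' @ 6: {1,2,5,6,9}  ✓accept
after full input: {1,2,5,6,9}  (accept=1 in)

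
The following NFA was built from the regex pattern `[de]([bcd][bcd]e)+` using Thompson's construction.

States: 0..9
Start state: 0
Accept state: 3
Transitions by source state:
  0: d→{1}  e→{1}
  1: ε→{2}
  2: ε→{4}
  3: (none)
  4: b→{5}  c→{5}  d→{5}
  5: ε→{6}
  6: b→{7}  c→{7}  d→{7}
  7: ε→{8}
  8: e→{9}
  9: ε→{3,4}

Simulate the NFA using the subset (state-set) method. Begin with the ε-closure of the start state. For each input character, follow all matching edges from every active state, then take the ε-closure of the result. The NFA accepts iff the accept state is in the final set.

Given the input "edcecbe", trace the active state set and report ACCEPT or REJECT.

Answer: ACCEPT

Steps:
initial (ε-close {0}): {0}
'e' @ 1: {1,2,4}
'd' @ 2: {5,6}
'c' @ 3: {7,8}
'e' @ 4: {3,4,9}  [accepting]
'c' @ 5: {5,6}
'b' @ 6: {7,8}
'e' @ 7: {3,4,9}  [accepting]
final: {3,4,9}; accept 3 in set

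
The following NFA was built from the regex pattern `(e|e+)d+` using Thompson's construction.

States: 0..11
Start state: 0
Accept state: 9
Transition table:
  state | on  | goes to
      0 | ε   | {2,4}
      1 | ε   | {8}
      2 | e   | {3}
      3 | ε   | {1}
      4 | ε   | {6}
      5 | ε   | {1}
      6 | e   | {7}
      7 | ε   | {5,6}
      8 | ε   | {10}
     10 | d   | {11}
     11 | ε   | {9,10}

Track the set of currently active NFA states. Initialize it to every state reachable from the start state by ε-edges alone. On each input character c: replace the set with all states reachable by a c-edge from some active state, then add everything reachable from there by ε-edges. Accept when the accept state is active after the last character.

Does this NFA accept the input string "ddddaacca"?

start: ε-closure({0}) = {0,2,4,6}
'd' @ 1: {}  — no active states
rest 'dddaacca' ignored (set empty)
final: {}; accept 9 not in set

Answer: REJECT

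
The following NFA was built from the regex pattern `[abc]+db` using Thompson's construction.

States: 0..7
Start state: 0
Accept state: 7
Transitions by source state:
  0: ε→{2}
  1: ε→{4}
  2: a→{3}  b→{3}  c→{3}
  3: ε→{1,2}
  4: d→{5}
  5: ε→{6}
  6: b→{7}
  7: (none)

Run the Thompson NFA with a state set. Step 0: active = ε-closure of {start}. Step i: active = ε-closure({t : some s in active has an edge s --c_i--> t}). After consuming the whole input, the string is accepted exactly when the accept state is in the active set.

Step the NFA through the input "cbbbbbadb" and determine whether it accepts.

S₀ = ε-closure({0}) = {0,2}
'c' @ 1: {1,2,3,4}
'b' @ 2: {1,2,3,4}
'b' @ 3: {1,2,3,4}
'b' @ 4: {1,2,3,4}
'b' @ 5: {1,2,3,4}
'b' @ 6: {1,2,3,4}
'a' @ 7: {1,2,3,4}
'd' @ 8: {5,6}
'b' @ 9: {7}  (accept∈set)
after full input: {7}  (accept=7 in)

Answer: ACCEPT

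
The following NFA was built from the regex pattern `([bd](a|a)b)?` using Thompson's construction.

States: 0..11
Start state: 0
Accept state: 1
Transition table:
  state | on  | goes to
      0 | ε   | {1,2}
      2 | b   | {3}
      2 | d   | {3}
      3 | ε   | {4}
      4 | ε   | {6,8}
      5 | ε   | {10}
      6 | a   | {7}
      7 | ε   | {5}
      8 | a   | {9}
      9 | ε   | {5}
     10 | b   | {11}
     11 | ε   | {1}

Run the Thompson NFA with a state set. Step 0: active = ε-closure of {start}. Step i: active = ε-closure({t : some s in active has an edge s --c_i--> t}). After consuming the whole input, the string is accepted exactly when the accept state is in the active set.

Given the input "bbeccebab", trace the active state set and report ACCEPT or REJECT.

Answer: REJECT

Derivation:
initial (ε-close {0}): {0,1,2}
'b' @ 1: {3,4,6,8}
'b' @ 2: {}  — dead — no transitions
rest 'eccebab' ignored (set empty)
end set {} — state 1 not in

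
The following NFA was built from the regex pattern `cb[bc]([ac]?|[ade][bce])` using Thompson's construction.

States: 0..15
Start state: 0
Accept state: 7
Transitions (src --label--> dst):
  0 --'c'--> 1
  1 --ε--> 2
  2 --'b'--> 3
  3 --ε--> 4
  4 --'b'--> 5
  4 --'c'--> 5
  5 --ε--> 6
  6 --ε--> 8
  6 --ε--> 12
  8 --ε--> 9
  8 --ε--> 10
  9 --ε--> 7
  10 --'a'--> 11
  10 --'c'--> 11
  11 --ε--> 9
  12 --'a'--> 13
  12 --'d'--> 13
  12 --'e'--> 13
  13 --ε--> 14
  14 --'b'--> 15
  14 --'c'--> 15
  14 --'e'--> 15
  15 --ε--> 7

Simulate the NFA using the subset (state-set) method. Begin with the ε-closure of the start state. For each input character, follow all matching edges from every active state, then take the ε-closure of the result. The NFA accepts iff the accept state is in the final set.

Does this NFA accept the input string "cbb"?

start: ε-closure({0}) = {0}
'c' @ 1: {1,2}
'b' @ 2: {3,4}
'b' @ 3: {5,6,7,8,9,10,12}  ✓accept
final: {5,6,7,8,9,10,12}; accept 7 in set

Answer: ACCEPT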